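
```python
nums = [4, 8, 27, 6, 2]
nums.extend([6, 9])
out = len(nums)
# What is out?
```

Trace:
`nums = [4, 8, 27, 6, 2]` → nums = [4, 8, 27, 6, 2]
`nums.extend([6, 9])` → nums = [4, 8, 27, 6, 2, 6, 9]
`out = len(nums)` → out = 7
So out = 7

Answer: 7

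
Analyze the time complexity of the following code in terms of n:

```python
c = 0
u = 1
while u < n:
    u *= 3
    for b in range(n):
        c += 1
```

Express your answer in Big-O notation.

Each loop level contributes: log n × n. Multiplying the contributions gives O(n log n).

Answer: O(n log n)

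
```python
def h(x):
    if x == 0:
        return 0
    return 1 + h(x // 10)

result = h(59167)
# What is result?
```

Count of digits of 59167: 5

Answer: 5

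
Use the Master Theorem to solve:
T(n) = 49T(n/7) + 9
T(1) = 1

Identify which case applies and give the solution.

a=49, b=7, f(n)=9. log_7(49) = 2. Since c=0 < 2, Case 1 applies: T(n) = Θ(n^log_b(a)) = O(n^2).

Answer: O(n^2) - Case 1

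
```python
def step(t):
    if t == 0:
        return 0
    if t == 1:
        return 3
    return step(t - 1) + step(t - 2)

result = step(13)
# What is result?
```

Build up from base cases: step(0)=0, step(1)=3, step(2)=3, step(3)=6, step(4)=9, step(5)=15, step(6)=24, ..., step(13)=699

Answer: 699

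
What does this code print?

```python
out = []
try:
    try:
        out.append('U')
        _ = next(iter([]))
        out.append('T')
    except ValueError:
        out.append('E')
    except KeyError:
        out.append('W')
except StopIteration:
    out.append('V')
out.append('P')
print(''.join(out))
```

Execution trace: 'U' (try body) → 'V' (outer except StopIteration) → 'P' (after the try/except). Output: UVP

Answer: UVP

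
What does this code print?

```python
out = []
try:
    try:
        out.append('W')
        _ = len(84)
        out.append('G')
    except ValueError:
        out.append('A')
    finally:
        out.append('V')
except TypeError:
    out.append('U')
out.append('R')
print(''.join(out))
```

Execution trace: 'W' (try body) → 'V' (finally) → 'U' (outer except TypeError) → 'R' (after the try/except). Output: WVUR

Answer: WVUR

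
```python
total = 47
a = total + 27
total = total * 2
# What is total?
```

Trace:
`total = 47` → total = 47
`a = total + 27` → a = 74
`total = total * 2` → total = 94
So total = 94

Answer: 94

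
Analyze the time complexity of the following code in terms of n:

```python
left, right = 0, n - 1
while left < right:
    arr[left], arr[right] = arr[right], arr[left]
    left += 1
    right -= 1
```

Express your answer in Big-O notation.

This is In-place array reversal. Time complexity: O(n).

Answer: O(n)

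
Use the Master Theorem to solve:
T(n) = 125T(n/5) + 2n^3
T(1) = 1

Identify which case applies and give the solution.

a=125, b=5, f(n)=2n^3. log_5(125) = 3. Since c=3 = 3, Case 2 applies: T(n) = Θ(n^log_b(a) · log n) = O(n^3 log n).

Answer: O(n^3 log n) - Case 2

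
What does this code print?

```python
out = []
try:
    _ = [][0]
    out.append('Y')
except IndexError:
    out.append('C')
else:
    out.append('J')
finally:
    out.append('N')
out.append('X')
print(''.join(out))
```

Execution trace: 'C' (except IndexError) → 'N' (finally) → 'X' (after the try/except). Output: CNX

Answer: CNX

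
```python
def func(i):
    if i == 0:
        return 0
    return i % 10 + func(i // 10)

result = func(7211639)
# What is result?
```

Sum of digits of 7211639: 9 + 3 + 6 + 1 + 1 + 2 + 7 = 29

Answer: 29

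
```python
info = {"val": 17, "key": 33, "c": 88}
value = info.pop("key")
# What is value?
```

Trace:
`info = {"val": 17, "key": 33, "c": 88}` → info = {'val': 17, 'key': 33, 'c': 88}
`value = info.pop("key")` → info = {'val': 17, 'c': 88}; value = 33
So value = 33

Answer: 33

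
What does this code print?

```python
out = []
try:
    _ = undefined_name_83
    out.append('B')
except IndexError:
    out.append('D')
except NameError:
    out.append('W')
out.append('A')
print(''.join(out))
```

Execution trace: 'W' (except NameError) → 'A' (after the try/except). Output: WA

Answer: WA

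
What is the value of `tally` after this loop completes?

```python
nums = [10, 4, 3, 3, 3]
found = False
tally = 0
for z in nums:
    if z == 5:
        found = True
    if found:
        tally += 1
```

Count elements after first 5 in [10, 4, 3, 3, 3]
`tally` takes the values: 0

Answer: 0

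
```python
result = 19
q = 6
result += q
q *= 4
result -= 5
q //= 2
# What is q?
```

Trace:
`result = 19` → result = 19
`q = 6` → q = 6
`result += q` → result = 25
`q *= 4` → q = 24
`result -= 5` → result = 20
`q //= 2` → q = 12
So q = 12

Answer: 12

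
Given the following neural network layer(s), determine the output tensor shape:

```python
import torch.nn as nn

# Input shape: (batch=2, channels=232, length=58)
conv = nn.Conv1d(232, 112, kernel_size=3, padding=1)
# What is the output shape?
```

Input: (2, 232, 58) -> Output: (2, 112, 58)

Answer: (2, 112, 58)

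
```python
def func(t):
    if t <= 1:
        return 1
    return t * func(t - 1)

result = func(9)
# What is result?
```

func(9) = 9 * 8 * 7 * 6 * 5 * 4 * 3 * 2 * 1 = 362880

Answer: 362880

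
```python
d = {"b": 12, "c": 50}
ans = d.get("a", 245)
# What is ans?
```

Trace:
`d = {"b": 12, "c": 50}` → d = {'b': 12, 'c': 50}
`ans = d.get("a", 245)` → ans = 245
So ans = 245

Answer: 245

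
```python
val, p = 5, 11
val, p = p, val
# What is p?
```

Trace:
`val, p = 5, 11` → val = 5; p = 11
`val, p = p, val` → val = 11; p = 5
So p = 5

Answer: 5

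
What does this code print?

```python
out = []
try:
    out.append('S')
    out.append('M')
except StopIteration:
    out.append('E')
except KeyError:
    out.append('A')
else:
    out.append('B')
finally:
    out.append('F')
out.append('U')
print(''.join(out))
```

Execution trace: 'S' (try body) → 'M' (try body, no exception) → 'B' (else) → 'F' (finally) → 'U' (after the try/except). Output: SMBFU

Answer: SMBFU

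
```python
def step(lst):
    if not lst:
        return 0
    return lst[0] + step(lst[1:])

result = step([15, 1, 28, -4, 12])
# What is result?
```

15 + 1 + 28 + (-4) + 12 + 0 = 52

Answer: 52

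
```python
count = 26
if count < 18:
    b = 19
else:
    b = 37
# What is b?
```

Trace:
`count = 26` → count = 26
`if count < 18: ...` → count < 18 is False, take else branch → b = 37
So b = 37

Answer: 37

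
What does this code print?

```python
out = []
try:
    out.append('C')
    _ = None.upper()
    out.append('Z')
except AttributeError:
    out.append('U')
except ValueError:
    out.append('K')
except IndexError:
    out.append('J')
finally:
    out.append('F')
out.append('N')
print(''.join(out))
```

Execution trace: 'C' (try body) → 'U' (except AttributeError) → 'F' (finally) → 'N' (after the try/except). Output: CUFN

Answer: CUFN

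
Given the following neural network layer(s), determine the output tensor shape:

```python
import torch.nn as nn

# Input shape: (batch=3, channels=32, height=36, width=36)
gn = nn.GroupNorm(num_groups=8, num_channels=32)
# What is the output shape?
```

Input: (3, 32, 36, 36) -> Output: (3, 32, 36, 36)

Answer: (3, 32, 36, 36)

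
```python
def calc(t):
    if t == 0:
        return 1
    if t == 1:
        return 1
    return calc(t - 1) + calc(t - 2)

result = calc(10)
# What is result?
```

Build up from base cases: calc(0)=1, calc(1)=1, calc(2)=2, calc(3)=3, calc(4)=5, calc(5)=8, calc(6)=13, ..., calc(10)=89

Answer: 89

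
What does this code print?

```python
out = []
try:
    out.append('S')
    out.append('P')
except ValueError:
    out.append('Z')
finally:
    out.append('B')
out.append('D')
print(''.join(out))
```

Execution trace: 'S' (try body) → 'P' (try body, no exception) → 'B' (finally) → 'D' (after the try/except). Output: SPBD

Answer: SPBD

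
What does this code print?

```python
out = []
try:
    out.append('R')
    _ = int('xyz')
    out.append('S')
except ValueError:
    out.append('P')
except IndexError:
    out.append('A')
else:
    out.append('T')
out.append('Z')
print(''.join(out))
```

Execution trace: 'R' (try body) → 'P' (except ValueError) → 'Z' (after the try/except). Output: RPZ

Answer: RPZ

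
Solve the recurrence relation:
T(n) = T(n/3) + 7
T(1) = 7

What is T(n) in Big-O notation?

Each step divides n by 3 and adds 7. After log_3(n) steps we reach T(1)=7. So T(n) = 7·log_3(n) + 7 = O(log n).

Answer: O(log n)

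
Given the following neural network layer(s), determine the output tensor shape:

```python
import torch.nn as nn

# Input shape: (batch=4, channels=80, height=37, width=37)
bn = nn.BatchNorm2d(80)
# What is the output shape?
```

Input: (4, 80, 37, 37) -> Output: (4, 80, 37, 37)

Answer: (4, 80, 37, 37)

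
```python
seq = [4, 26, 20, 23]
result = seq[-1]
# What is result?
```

Trace:
`seq = [4, 26, 20, 23]` → seq = [4, 26, 20, 23]
`result = seq[-1]` → result = 23
So result = 23

Answer: 23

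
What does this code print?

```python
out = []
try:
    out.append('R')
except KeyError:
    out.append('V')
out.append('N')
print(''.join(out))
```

Execution trace: 'R' (try body, no exception) → 'N' (after the try/except). Output: RN

Answer: RN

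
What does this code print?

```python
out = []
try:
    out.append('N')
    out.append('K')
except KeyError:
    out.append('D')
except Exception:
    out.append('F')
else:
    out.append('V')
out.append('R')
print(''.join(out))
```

Execution trace: 'N' (try body) → 'K' (try body, no exception) → 'V' (else) → 'R' (after the try/except). Output: NKVR

Answer: NKVR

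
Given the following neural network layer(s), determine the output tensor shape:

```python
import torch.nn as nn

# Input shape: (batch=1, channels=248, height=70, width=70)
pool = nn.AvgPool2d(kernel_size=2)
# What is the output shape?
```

Input: (1, 248, 70, 70) -> Output: (1, 248, 35, 35)

Answer: (1, 248, 35, 35)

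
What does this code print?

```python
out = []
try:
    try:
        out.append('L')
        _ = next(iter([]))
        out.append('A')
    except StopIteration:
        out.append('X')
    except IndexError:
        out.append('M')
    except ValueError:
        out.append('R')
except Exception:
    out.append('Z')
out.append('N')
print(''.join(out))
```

Execution trace: 'L' (inner try body) → 'X' (inner except StopIteration) → 'N' (after the try/except). Output: LXN

Answer: LXN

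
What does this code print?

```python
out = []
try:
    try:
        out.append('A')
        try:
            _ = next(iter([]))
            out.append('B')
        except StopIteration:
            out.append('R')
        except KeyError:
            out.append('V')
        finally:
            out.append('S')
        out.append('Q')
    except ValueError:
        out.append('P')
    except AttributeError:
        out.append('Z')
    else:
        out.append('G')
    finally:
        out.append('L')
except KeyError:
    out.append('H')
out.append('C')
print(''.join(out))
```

Execution trace: 'A' (try body) → 'R' (inner except StopIteration) → 'S' (inner finally) → 'Q' (try body, no exception) → 'G' (else) → 'L' (finally) → 'C' (after the try/except). Output: ARSQGLC

Answer: ARSQGLC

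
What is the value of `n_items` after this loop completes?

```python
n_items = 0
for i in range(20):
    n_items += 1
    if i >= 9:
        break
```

Loop breaks when i reaches 9, n_items is 10
`n_items` takes the values: 0 → 1 → 2 → 3 → 4 → 5 → 6 → 7 → 8 → 9 → 10

Answer: 10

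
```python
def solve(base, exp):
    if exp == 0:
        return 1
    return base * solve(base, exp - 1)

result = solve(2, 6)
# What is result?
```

solve(2, 6) = 2 * 2 * 2 * 2 * 2 * 2 = 64

Answer: 64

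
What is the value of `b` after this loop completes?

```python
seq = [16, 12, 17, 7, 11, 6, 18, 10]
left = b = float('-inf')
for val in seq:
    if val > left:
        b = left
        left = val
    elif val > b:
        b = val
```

Second largest (with repeats) in [16, 12, 17, 7, 11, 6, 18, 10]
`b` takes the values: -inf → 12 → 16 → 17

Answer: 17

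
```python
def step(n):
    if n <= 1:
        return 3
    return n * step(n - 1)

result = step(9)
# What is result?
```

step(9) = 9 * 8 * 7 * 6 * 5 * 4 * 3 * 2 * 3 = 1088640

Answer: 1088640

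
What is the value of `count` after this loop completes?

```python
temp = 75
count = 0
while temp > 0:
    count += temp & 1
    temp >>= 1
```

Count set bits in 75 (binary: 0b1001011)
`count` takes the values: 0 → 1 → 2 → 3 → 4

Answer: 4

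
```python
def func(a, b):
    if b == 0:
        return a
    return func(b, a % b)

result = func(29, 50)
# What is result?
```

func(29, 50) -> func(50, 29) -> func(29, 21) -> func(21, 8) -> func(8, 5) -> func(5, 3) -> func(3, 2) -> func(2, 1) -> func(1, 0) -> 1

Answer: 1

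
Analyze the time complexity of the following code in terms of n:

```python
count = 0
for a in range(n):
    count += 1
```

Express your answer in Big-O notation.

Each loop level contributes: n. Multiplying the contributions gives O(n).

Answer: O(n)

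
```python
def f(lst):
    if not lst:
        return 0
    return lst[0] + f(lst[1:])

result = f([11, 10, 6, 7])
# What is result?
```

11 + 10 + 6 + 7 + 0 = 34

Answer: 34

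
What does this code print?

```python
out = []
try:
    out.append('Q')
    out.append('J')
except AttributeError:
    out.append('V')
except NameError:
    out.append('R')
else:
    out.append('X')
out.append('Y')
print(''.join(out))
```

Execution trace: 'Q' (try body) → 'J' (try body, no exception) → 'X' (else) → 'Y' (after the try/except). Output: QJXY

Answer: QJXY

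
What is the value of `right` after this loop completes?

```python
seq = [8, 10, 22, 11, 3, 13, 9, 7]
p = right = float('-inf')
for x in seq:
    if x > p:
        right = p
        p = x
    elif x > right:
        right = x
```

Second largest (with repeats) in [8, 10, 22, 11, 3, 13, 9, 7]
`right` takes the values: -inf → 8 → 10 → 11 → 13

Answer: 13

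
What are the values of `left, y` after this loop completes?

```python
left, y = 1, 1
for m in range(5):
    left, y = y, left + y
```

Fibonacci: after 5 iterations
`left, y` takes the values: (1, 1) → (1, 2) → (2, 3) → (3, 5) → (5, 8) → (8, 13)

Answer: 8, 13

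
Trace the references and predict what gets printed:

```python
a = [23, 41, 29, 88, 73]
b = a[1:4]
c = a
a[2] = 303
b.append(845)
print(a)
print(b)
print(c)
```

Key concept: slice vs alias.
Step by step:
`a = [23, 41, 29, 88, 73]` → a = [23, 41, 29, 88, 73]
`b = a[1:4]` → b = [41, 29, 88]
`c = a` → c = [23, 41, 29, 88, 73] (same object as a)
`a[2] = 303` → a = [23, 41, 303, 88, 73] (same object as c); c = [23, 41, 303, 88, 73] (same object as a)
`b.append(845)` → b = [41, 29, 88, 845]
`print(a)` → prints [23, 41, 303, 88, 73]
`print(b)` → prints [41, 29, 88, 845]
`print(c)` → prints [23, 41, 303, 88, 73]

Answer:
[23, 41, 303, 88, 73]
[41, 29, 88, 845]
[23, 41, 303, 88, 73]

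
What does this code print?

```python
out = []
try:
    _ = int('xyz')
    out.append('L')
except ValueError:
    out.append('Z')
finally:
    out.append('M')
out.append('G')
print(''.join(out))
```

Execution trace: 'Z' (except ValueError) → 'M' (finally) → 'G' (after the try/except). Output: ZMG

Answer: ZMG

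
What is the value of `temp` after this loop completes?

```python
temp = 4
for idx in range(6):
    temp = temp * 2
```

Multiply by 2, 6 times: 4 * 2^6 = 256
`temp` takes the values: 4 → 8 → 16 → 32 → 64 → 128 → 256

Answer: 256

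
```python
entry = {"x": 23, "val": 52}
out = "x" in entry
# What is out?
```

Trace:
`entry = {"x": 23, "val": 52}` → entry = {'x': 23, 'val': 52}
`out = "x" in entry` → out = True
So out = True

Answer: True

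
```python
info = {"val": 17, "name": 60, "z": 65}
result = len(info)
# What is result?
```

Trace:
`info = {"val": 17, "name": 60, "z": 65}` → info = {'val': 17, 'name': 60, 'z': 65}
`result = len(info)` → result = 3
So result = 3

Answer: 3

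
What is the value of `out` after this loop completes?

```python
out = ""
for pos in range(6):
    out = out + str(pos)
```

Concatenate digits 0 to 5
`out` takes the values: "" → "0" → "01" → "012" → "0123" → "01234" → "012345"

Answer: "012345"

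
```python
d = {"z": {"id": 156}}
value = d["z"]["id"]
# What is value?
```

Trace:
`d = {"z": {"id": 156}}` → d = {'z': {'id': 156}}
`value = d["z"]["id"]` → value = 156
So value = 156

Answer: 156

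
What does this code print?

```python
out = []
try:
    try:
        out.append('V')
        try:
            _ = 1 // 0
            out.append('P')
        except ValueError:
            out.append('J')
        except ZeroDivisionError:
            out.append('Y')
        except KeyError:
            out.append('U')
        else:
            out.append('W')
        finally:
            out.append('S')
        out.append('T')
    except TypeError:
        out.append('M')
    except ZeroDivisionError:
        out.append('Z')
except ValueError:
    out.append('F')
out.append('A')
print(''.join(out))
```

Execution trace: 'V' (try body) → 'Y' (inner except ZeroDivisionError) → 'S' (inner finally) → 'T' (try body, no exception) → 'A' (after the try/except). Output: VYSTA

Answer: VYSTA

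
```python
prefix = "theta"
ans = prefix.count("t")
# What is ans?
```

Trace:
`prefix = "theta"` → prefix = 'theta'
`ans = prefix.count("t")` → ans = 2
So ans = 2

Answer: 2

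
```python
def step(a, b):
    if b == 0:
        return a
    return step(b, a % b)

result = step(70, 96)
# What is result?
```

step(70, 96) -> step(96, 70) -> step(70, 26) -> step(26, 18) -> step(18, 8) -> step(8, 2) -> step(2, 0) -> 2

Answer: 2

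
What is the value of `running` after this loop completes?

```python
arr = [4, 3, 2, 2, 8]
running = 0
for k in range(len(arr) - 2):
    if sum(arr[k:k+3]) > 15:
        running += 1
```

Count windows with sum > 15
`running` takes the values: 0

Answer: 0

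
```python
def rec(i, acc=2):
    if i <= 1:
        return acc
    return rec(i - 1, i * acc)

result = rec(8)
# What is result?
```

Accumulator trace (n, acc): (8, 2) -> (7, 16) -> (6, 112) -> (5, 672) -> (4, 3360) -> (3, 13440) -> (2, 40320) -> (1, 80640) -> return 80640

Answer: 80640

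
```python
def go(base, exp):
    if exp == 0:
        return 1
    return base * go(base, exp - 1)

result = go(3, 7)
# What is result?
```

go(3, 7) = 3 * 3 * 3 * 3 * 3 * 3 * 3 = 2187

Answer: 2187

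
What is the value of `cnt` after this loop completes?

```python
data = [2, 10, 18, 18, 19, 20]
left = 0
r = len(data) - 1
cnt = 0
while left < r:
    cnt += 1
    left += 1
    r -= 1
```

Iterations until pointers meet (list length 6)
`cnt` takes the values: 0 → 1 → 2 → 3

Answer: 3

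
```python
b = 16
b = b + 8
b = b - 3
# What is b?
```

Trace:
`b = 16` → b = 16
`b = b + 8` → b = 24
`b = b - 3` → b = 21
So b = 21

Answer: 21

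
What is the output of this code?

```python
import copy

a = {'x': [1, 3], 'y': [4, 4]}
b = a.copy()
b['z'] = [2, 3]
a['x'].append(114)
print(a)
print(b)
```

Key concept: shallow copy of dict with mutable values.
Step by step:
`a = {'x': [1, 3], 'y': [4, 4]}` → a = {'x': [1, 3], 'y': [4, 4]}
`b = a.copy()` → b = {'x': [1, 3], 'y': [4, 4]}
`b['z'] = [2, 3]` → b = {'x': [1, 3], 'y': [4, 4], 'z': [2, 3]}
`a['x'].append(114)` → a = {'x': [1, 3, 114], 'y': [4, 4]}; b = {'x': [1, 3, 114], 'y': [4, 4], 'z': [2, 3]}
`print(a)` → prints {'x': [1, 3, 114], 'y': [4, 4]}
`print(b)` → prints {'x': [1, 3, 114], 'y': [4, 4], 'z': [2, 3]}

Answer:
{'x': [1, 3, 114], 'y': [4, 4]}
{'x': [1, 3, 114], 'y': [4, 4], 'z': [2, 3]}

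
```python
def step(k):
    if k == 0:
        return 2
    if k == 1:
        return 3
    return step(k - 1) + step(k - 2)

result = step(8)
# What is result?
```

Build up from base cases: step(0)=2, step(1)=3, step(2)=5, step(3)=8, step(4)=13, step(5)=21, step(6)=34, ..., step(8)=89

Answer: 89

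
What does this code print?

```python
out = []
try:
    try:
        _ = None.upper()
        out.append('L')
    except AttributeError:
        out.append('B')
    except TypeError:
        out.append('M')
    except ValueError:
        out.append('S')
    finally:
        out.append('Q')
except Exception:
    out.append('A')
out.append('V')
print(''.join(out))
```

Execution trace: 'B' (inner except AttributeError) → 'Q' (inner finally) → 'V' (after the try/except). Output: BQV

Answer: BQV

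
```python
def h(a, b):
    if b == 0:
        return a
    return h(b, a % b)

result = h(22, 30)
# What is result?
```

h(22, 30) -> h(30, 22) -> h(22, 8) -> h(8, 6) -> h(6, 2) -> h(2, 0) -> 2

Answer: 2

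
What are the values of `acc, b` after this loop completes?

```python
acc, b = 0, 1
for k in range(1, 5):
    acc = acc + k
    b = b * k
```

Sum and factorial of 1 to 4
`acc, b` takes the values: (0, 1) → (1, 1) → (3, 1) → (3, 2) → (6, 2) → (6, 6) → (10, 6) → (10, 24)

Answer: 10, 24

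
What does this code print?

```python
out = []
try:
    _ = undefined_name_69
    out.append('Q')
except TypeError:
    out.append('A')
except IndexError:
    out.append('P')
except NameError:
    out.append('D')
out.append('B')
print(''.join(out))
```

Execution trace: 'D' (except NameError) → 'B' (after the try/except). Output: DB

Answer: DB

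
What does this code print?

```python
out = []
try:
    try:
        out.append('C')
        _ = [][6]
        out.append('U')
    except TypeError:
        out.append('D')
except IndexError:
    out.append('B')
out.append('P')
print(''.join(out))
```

Execution trace: 'C' (try body) → 'B' (outer except IndexError) → 'P' (after the try/except). Output: CBP

Answer: CBP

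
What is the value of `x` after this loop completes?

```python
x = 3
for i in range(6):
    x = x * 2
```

Multiply by 2, 6 times: 3 * 2^6 = 192
`x` takes the values: 3 → 6 → 12 → 24 → 48 → 96 → 192

Answer: 192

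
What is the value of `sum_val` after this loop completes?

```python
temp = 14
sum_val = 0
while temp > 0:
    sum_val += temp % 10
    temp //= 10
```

Sum digits of 14
`sum_val` takes the values: 0 → 4 → 5

Answer: 5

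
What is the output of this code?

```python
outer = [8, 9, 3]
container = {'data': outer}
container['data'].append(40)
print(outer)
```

Key concept: dict holds reference to list.
Step by step:
`outer = [8, 9, 3]` → outer = [8, 9, 3]
`container = {'data': outer}` → container = {'data': [8, 9, 3]}
`container['data'].append(40)` → outer = [8, 9, 3, 40]; container = {'data': [8, 9, 3, 40]}
`print(outer)` → prints [8, 9, 3, 40]

Answer: [8, 9, 3, 40]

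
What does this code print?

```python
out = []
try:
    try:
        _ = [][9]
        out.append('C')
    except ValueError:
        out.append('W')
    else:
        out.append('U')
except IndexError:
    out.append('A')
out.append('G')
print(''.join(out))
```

Execution trace: 'A' (outer except IndexError) → 'G' (after the try/except). Output: AG

Answer: AG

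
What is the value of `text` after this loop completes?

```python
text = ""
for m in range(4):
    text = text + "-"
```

Repeat '-' 4 times
`text` takes the values: "" → "-" → "--" → "---" → "----"

Answer: "----"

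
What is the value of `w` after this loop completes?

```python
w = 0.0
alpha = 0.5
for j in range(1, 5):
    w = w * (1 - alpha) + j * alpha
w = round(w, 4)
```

Moving average with lr=0.5
`w` takes the values: 0.0 → 0.5 → 1.25 → 2.125 → 3.0625

Answer: 3.0625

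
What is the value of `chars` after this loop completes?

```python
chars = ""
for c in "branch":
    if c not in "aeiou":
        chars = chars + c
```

Remove vowels from 'branch'
`chars` takes the values: "" → "b" → "br" → "brn" → "brnc" → "brnch"

Answer: "brnch"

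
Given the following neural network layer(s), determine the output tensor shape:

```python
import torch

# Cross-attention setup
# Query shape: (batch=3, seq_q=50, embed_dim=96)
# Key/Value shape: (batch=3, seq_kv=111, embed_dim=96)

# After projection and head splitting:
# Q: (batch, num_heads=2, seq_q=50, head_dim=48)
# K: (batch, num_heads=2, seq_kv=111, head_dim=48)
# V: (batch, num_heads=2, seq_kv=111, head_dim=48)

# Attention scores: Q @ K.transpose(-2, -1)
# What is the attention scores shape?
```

Input: (3, 50, 96) -> Output: (3, 2, 50, 111)

Answer: (3, 2, 50, 111)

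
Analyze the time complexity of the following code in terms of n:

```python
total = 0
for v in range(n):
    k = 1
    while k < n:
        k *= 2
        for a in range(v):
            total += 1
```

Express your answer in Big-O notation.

Each loop level contributes: n × log n × n. Multiplying the contributions gives O(n^2 log n).

Answer: O(n^2 log n)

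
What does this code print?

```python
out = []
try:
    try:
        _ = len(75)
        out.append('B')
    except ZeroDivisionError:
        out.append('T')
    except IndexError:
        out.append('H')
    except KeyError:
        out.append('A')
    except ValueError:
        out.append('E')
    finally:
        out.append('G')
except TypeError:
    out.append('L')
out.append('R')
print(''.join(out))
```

Execution trace: 'G' (finally) → 'L' (outer except TypeError) → 'R' (after the try/except). Output: GLR

Answer: GLR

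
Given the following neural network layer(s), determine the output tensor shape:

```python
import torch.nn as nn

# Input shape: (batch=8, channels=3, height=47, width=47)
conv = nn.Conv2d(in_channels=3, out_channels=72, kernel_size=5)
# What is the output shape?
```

Input: (8, 3, 47, 47) -> Output: (8, 72, 43, 43)

Answer: (8, 72, 43, 43)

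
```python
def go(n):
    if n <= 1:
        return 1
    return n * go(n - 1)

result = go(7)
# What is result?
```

go(7) = 7 * 6 * 5 * 4 * 3 * 2 * 1 = 5040

Answer: 5040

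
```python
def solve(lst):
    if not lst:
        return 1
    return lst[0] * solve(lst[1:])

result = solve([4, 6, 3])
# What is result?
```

Product over [4, 6, 3] = 4 * 6 * 3 = 72

Answer: 72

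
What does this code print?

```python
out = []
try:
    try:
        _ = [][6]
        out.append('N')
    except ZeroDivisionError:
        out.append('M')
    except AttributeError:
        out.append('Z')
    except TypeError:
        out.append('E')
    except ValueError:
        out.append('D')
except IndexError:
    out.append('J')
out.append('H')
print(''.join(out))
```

Execution trace: 'J' (outer except IndexError) → 'H' (after the try/except). Output: JH

Answer: JH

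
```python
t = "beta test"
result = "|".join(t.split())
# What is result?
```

Trace:
`t = "beta test"` → t = 'beta test'
`result = "|".join(t.split())` → result = 'beta|test'
So result = 'beta|test'

Answer: 'beta|test'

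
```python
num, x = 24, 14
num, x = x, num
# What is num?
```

Trace:
`num, x = 24, 14` → num = 24; x = 14
`num, x = x, num` → num = 14; x = 24
So num = 14

Answer: 14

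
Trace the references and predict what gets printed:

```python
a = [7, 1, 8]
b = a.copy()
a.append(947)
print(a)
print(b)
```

Key concept: list.copy() creates independent copy.
Step by step:
`a = [7, 1, 8]` → a = [7, 1, 8]
`b = a.copy()` → b = [7, 1, 8]
`a.append(947)` → a = [7, 1, 8, 947]
`print(a)` → prints [7, 1, 8, 947]
`print(b)` → prints [7, 1, 8]

Answer:
[7, 1, 8, 947]
[7, 1, 8]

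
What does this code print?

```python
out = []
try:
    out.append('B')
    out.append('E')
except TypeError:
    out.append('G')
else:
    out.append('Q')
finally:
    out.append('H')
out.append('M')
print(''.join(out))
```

Execution trace: 'B' (try body) → 'E' (try body, no exception) → 'Q' (else) → 'H' (finally) → 'M' (after the try/except). Output: BEQHM

Answer: BEQHM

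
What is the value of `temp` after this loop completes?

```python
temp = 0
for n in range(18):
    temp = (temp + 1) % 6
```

Increment mod 6, 18 times = 0
`temp` takes the values: 0 → 1 → 2 → 3 → 4 → 5 → 0 → 1 → 2 → 3 → 4 → 5 → 0 → 1 → 2 → 3 → 4 → 5 → 0

Answer: 0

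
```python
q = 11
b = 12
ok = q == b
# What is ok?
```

Trace:
`q = 11` → q = 11
`b = 12` → b = 12
`ok = q == b` → ok = False
So ok = False

Answer: False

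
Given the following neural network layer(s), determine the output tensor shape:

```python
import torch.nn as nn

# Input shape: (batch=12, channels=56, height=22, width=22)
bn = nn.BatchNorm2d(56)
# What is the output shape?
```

Input: (12, 56, 22, 22) -> Output: (12, 56, 22, 22)

Answer: (12, 56, 22, 22)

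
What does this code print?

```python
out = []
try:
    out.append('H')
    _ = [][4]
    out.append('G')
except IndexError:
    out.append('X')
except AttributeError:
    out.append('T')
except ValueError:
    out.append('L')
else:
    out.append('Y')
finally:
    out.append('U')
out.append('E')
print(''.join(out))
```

Execution trace: 'H' (try body) → 'X' (except IndexError) → 'U' (finally) → 'E' (after the try/except). Output: HXUE

Answer: HXUE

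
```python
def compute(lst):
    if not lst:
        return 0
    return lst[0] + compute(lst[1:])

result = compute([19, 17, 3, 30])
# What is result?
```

19 + 17 + 3 + 30 + 0 = 69

Answer: 69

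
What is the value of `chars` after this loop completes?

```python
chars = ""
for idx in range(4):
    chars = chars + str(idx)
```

Concatenate digits 0 to 3
`chars` takes the values: "" → "0" → "01" → "012" → "0123"

Answer: "0123"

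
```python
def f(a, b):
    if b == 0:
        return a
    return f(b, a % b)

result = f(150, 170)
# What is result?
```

f(150, 170) -> f(170, 150) -> f(150, 20) -> f(20, 10) -> f(10, 0) -> 10

Answer: 10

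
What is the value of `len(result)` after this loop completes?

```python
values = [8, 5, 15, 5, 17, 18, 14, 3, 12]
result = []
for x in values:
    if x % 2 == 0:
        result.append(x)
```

Count even numbers in [8, 5, 15, 5, 17, 18, 14, 3, 12]
`result` takes the values: [] → [8] → [8, 18] → [8, 18, 14] → [8, 18, 14, 12]
So `len(result)` = 4

Answer: 4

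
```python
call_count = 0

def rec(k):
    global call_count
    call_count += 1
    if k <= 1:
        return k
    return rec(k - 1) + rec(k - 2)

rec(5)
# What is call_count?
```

Calls(k) = 1 + Calls(k-1) + Calls(k-2); Calls(0)=Calls(1)=1. For k=5 this gives 15.

Answer: 15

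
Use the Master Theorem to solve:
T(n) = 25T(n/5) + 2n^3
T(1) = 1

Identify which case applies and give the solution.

a=25, b=5, f(n)=2n^3. log_5(25) = 2. Since c=3 > 2 and the regularity condition holds (25(n/5)^3 = (25/5^3)n^3 with 25/5^3 < 1), Case 3 applies: T(n) = Θ(f(n)) = O(n^3).

Answer: O(n^3) - Case 3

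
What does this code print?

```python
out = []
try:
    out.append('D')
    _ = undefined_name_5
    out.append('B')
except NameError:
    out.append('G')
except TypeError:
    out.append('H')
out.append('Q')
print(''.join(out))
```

Execution trace: 'D' (try body) → 'G' (except NameError) → 'Q' (after the try/except). Output: DGQ

Answer: DGQ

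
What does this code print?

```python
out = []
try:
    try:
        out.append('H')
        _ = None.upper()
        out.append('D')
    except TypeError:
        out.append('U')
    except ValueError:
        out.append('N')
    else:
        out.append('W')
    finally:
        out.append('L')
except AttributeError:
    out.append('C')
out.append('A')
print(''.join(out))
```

Execution trace: 'H' (inner try body) → 'L' (inner finally) → 'C' (outer except AttributeError) → 'A' (after the try/except). Output: HLCA

Answer: HLCA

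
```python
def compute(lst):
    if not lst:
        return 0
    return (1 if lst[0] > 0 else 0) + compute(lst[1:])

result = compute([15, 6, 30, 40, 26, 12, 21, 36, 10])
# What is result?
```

Count of positive elements in [15, 6, 30, 40, 26, 12, 21, 36, 10] = 9

Answer: 9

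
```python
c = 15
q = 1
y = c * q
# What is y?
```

Trace:
`c = 15` → c = 15
`q = 1` → q = 1
`y = c * q` → y = 15
So y = 15

Answer: 15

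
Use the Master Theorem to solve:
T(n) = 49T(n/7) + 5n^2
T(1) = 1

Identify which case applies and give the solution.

a=49, b=7, f(n)=5n^2. log_7(49) = 2. Since c=2 = 2, Case 2 applies: T(n) = Θ(n^log_b(a) · log n) = O(n^2 log n).

Answer: O(n^2 log n) - Case 2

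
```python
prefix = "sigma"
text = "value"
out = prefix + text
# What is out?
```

Trace:
`prefix = "sigma"` → prefix = 'sigma'
`text = "value"` → text = 'value'
`out = prefix + text` → out = 'sigmavalue'
So out = 'sigmavalue'

Answer: 'sigmavalue'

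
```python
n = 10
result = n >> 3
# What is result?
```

Trace:
`n = 10` → n = 10
`result = n >> 3` → result = 1
So result = 1

Answer: 1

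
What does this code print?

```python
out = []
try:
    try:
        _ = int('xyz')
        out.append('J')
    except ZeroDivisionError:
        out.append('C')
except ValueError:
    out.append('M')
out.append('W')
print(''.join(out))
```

Execution trace: 'M' (outer except ValueError) → 'W' (after the try/except). Output: MW

Answer: MW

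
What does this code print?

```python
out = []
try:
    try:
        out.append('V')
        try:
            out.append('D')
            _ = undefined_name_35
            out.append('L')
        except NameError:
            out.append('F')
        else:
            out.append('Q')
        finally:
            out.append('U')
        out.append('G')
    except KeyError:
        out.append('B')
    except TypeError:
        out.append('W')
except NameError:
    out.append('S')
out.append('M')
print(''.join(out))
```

Execution trace: 'V' (try body) → 'D' (inner try body) → 'F' (inner except NameError) → 'U' (inner finally) → 'G' (try body, no exception) → 'M' (after the try/except). Output: VDFUGM

Answer: VDFUGM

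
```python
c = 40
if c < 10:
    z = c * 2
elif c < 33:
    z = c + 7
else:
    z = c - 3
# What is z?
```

Trace:
`c = 40` → c = 40
`if c < 10: ...` → c < 10 is False, c < 33 is False, take else branch → z = 37
So z = 37

Answer: 37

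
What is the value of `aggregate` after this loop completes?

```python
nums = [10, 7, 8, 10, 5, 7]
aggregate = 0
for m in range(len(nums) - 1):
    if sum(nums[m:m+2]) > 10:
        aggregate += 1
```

Count windows with sum > 10
`aggregate` takes the values: 0 → 1 → 2 → 3 → 4 → 5

Answer: 5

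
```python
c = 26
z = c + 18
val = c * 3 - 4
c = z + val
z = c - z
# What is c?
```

Trace:
`c = 26` → c = 26
`z = c + 18` → z = 44
`val = c * 3 - 4` → val = 74
`c = z + val` → c = 118
`z = c - z` → z = 74
So c = 118

Answer: 118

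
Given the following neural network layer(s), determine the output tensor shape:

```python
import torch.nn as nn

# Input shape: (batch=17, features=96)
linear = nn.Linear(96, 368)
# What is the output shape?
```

Input: (17, 96) -> Output: (17, 368)

Answer: (17, 368)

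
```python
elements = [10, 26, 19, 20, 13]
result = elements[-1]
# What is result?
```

Trace:
`elements = [10, 26, 19, 20, 13]` → elements = [10, 26, 19, 20, 13]
`result = elements[-1]` → result = 13
So result = 13

Answer: 13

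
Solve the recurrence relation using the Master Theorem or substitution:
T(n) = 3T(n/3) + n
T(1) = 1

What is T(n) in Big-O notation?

By Master Theorem: a=3, b=3, f(n)=n. Since log_3(3) = 1 and f(n) = Θ(n^1), Case 2 applies. T(n) = O(n log n).

Answer: O(n log n)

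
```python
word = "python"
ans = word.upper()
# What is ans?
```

Trace:
`word = "python"` → word = 'python'
`ans = word.upper()` → ans = 'PYTHON'
So ans = 'PYTHON'

Answer: 'PYTHON'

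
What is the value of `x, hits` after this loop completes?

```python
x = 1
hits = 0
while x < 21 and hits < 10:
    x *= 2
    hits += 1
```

Double until >= 21 or 10 iterations
`x, hits` takes the values: (1, 0) → (2, 0) → (2, 1) → (4, 1) → (4, 2) → (8, 2) → (8, 3) → (16, 3) → (16, 4) → (32, 4) → (32, 5)

Answer: 32, 5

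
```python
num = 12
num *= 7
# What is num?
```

Trace:
`num = 12` → num = 12
`num *= 7` → num = 84
So num = 84

Answer: 84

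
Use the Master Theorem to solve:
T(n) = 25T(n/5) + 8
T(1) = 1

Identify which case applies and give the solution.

a=25, b=5, f(n)=8. log_5(25) = 2. Since c=0 < 2, Case 1 applies: T(n) = Θ(n^log_b(a)) = O(n^2).

Answer: O(n^2) - Case 1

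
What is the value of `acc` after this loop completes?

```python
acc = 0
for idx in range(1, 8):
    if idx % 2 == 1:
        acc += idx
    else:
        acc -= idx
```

Add odd, subtract even
`acc` takes the values: 0 → 1 → -1 → 2 → -2 → 3 → -3 → 4

Answer: 4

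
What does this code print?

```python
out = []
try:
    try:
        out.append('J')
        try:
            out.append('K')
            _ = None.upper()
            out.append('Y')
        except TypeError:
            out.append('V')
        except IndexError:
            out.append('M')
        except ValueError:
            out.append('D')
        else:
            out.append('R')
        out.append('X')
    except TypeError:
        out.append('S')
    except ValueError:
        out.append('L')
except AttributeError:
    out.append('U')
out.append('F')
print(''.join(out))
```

Execution trace: 'J' (try body) → 'K' (inner try body) → 'U' (outer except AttributeError) → 'F' (after the try/except). Output: JKUF

Answer: JKUF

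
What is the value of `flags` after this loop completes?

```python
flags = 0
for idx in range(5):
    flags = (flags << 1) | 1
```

Build 5 consecutive 1-bits: 0b11111
`flags` takes the values: 0 → 1 → 3 → 7 → 15 → 31

Answer: 31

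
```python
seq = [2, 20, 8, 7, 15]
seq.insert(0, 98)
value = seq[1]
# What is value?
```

Trace:
`seq = [2, 20, 8, 7, 15]` → seq = [2, 20, 8, 7, 15]
`seq.insert(0, 98)` → seq = [98, 2, 20, 8, 7, 15]
`value = seq[1]` → value = 2
So value = 2

Answer: 2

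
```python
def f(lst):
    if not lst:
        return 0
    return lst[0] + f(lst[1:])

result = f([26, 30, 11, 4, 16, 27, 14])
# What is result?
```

26 + 30 + 11 + 4 + 16 + 27 + 14 + 0 = 128

Answer: 128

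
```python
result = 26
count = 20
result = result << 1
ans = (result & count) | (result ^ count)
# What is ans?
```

Trace:
`result = 26` → result = 26
`count = 20` → count = 20
`result = result << 1` → result = 52
`ans = (result & count) | (result ^ count)` → ans = 52
So ans = 52

Answer: 52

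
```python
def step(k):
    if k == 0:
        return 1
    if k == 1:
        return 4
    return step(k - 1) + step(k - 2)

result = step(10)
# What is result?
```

Build up from base cases: step(0)=1, step(1)=4, step(2)=5, step(3)=9, step(4)=14, step(5)=23, step(6)=37, ..., step(10)=254

Answer: 254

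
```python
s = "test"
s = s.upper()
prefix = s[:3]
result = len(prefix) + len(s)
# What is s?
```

Trace:
`s = "test"` → s = 'test'
`s = s.upper()` → s = 'TEST'
`prefix = s[:3]` → prefix = 'TES'
`result = len(prefix) + len(s)` → result = 7
So s = 'TEST'

Answer: 'TEST'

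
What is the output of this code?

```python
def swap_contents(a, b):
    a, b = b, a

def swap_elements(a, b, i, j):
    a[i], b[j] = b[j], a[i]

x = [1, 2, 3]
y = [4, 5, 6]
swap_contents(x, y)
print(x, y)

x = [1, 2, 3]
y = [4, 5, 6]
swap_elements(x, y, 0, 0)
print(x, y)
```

Key concept: parameter rebinding vs mutation.
Step by step:
`x = [1, 2, 3]` → x = [1, 2, 3]
`y = [4, 5, 6]` → y = [4, 5, 6]
`swap_contents(x, y)` → no visible change to tracked variables
`print(x, y)` → prints [1, 2, 3] [4, 5, 6]
`x = [1, 2, 3]` → x = [1, 2, 3]
`y = [4, 5, 6]` → y = [4, 5, 6]
`swap_elements(x, y, 0, 0)` → x = [4, 2, 3]; y = [1, 5, 6]
`print(x, y)` → prints [4, 2, 3] [1, 5, 6]

Answer:
[1, 2, 3] [4, 5, 6]
[4, 2, 3] [1, 5, 6]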